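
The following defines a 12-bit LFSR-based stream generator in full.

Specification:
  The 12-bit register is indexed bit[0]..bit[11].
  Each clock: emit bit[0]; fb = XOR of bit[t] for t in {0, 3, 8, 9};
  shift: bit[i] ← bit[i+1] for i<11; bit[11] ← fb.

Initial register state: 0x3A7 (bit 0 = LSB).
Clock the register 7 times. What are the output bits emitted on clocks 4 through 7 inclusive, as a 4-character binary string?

reg_0 = 0x3A7
clock 1: out=1, reg = 0x9D3
clock 2: out=1, reg = 0x4E9
clock 3: out=1, reg = 0x274
clock 4: out=0, reg = 0x93A
clock 5: out=0, reg = 0x49D
clock 6: out=1, reg = 0x24E
clock 7: out=0, reg = 0x127

0010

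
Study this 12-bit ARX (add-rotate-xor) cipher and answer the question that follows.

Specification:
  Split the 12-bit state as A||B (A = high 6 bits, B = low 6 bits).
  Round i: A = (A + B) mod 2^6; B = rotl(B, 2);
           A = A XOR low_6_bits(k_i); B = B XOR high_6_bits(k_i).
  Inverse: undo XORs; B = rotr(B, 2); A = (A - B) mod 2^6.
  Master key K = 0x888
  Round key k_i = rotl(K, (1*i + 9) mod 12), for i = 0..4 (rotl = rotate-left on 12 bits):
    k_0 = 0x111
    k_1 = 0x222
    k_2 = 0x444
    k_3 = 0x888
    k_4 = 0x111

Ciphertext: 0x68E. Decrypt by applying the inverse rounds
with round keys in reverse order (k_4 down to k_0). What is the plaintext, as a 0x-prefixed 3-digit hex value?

0x370

s_0 = ciphertext = 0x68E
s_1 = InvRound(s_0, k_4) = 0xA62
s_2 = InvRound(s_1, k_3) = 0x840
s_3 = InvRound(s_2, k_2) = 0x454
s_4 = InvRound(s_3, k_1) = 0xB07
s_5 = InvRound(s_4, k_0) = 0x370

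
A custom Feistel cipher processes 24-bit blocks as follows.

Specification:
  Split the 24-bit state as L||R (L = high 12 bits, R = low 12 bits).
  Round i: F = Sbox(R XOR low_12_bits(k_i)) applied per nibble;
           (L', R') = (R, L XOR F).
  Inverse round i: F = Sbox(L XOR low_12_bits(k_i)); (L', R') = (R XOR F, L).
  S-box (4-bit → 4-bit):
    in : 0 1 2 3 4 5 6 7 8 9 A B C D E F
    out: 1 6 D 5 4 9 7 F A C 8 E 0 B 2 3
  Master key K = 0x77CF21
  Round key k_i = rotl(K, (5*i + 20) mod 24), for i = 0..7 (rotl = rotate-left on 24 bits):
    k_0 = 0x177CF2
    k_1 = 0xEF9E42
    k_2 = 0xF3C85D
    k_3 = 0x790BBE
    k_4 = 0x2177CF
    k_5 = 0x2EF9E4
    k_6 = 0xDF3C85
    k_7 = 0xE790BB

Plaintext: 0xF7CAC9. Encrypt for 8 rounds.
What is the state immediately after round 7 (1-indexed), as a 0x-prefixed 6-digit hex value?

s_0 = plaintext = 0xF7CAC9
s_1 = Round(s_0, k_0) = 0xAC9822
s_2 = Round(s_1, k_1) = 0x822DB8
s_3 = Round(s_2, k_2) = 0xDB810B
s_4 = Round(s_3, k_3) = 0x10B551
s_5 = Round(s_4, k_4) = 0x551CC9
s_6 = Round(s_5, k_5) = 0xCC9C8A
s_7 = Round(s_6, k_6) = 0xC8ADDA
s_8 = Round(s_7, k_7) = 0xDDA7FC

0xC8ADDA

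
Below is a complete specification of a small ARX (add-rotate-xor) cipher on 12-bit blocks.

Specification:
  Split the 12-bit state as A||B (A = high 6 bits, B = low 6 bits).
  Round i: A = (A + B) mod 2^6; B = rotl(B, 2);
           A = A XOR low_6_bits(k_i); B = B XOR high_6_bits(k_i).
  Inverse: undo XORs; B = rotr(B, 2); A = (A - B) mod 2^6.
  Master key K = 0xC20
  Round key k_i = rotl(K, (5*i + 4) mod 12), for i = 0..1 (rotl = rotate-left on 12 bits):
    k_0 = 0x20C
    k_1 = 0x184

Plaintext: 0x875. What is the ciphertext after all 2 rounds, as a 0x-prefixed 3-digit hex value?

s_0 = plaintext = 0x875
s_1 = Round(s_0, k_0) = 0x69F
s_2 = Round(s_1, k_1) = 0xF7B

0xF7B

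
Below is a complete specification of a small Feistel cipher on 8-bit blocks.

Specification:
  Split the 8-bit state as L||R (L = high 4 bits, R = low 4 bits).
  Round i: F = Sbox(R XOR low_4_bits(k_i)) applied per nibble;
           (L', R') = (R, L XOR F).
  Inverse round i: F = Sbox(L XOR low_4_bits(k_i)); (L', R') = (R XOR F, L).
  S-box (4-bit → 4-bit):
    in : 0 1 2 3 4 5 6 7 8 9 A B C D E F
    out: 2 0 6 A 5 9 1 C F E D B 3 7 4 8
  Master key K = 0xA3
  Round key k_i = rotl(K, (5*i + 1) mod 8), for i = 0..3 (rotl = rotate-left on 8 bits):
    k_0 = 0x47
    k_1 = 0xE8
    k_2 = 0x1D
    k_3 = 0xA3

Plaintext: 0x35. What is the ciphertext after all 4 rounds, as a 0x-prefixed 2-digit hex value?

s_0 = plaintext = 0x35
s_1 = Round(s_0, k_0) = 0x55
s_2 = Round(s_1, k_1) = 0x52
s_3 = Round(s_2, k_2) = 0x2D
s_4 = Round(s_3, k_3) = 0xD6

0xD6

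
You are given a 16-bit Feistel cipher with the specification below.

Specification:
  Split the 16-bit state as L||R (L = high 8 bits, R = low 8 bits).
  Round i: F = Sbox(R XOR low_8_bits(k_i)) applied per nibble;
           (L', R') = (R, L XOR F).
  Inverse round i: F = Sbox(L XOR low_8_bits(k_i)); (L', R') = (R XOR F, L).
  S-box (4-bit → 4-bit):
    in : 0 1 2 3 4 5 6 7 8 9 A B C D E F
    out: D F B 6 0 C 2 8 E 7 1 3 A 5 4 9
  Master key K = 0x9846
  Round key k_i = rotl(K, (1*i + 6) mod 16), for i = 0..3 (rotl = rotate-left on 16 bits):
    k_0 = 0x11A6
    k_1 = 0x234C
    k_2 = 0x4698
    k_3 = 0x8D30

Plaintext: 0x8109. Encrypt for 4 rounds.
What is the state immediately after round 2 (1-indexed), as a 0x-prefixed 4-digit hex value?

s_0 = plaintext = 0x8109
s_1 = Round(s_0, k_0) = 0x0998
s_2 = Round(s_1, k_1) = 0x9859
s_3 = Round(s_2, k_2) = 0x5937
s_4 = Round(s_3, k_3) = 0x3781

0x9859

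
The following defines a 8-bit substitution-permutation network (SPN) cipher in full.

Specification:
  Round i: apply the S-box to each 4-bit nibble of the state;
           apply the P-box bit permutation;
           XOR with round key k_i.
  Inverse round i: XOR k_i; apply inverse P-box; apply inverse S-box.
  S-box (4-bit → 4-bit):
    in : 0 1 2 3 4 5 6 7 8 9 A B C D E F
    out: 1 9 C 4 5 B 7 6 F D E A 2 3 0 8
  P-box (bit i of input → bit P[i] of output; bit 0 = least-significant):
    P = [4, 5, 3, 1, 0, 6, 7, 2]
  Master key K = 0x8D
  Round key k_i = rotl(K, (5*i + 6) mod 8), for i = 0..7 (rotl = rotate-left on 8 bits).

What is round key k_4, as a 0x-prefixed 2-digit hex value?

0x36

K = 0x8D
k_0 = rotl(K, (5*0+6) mod 8) = rotl(K, 6) = 0x63
k_1 = rotl(K, (5*1+6) mod 8) = rotl(K, 3) = 0x6C
k_2 = rotl(K, (5*2+6) mod 8) = rotl(K, 0) = 0x8D
k_3 = rotl(K, (5*3+6) mod 8) = rotl(K, 5) = 0xB1
k_4 = rotl(K, (5*4+6) mod 8) = rotl(K, 2) = 0x36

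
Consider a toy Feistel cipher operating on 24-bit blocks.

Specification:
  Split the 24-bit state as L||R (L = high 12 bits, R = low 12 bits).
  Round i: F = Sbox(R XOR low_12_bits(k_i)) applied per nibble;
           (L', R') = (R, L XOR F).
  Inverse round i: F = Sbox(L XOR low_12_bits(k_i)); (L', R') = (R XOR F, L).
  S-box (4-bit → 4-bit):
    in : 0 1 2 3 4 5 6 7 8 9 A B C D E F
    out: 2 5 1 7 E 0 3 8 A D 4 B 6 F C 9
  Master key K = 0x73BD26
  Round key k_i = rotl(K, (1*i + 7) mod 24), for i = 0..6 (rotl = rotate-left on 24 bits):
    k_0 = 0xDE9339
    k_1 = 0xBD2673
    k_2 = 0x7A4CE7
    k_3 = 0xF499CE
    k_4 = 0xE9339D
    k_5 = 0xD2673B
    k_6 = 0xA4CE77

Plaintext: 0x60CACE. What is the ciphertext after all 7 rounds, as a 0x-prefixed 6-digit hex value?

s_0 = plaintext = 0x60CACE
s_1 = Round(s_0, k_0) = 0xACEB94
s_2 = Round(s_1, k_1) = 0xB94506
s_3 = Round(s_2, k_2) = 0x506651
s_4 = Round(s_3, k_3) = 0x651CDF
s_5 = Round(s_4, k_4) = 0xCDFFB0
s_6 = Round(s_5, k_5) = 0xFB0674
s_7 = Round(s_6, k_6) = 0x674597

0x674597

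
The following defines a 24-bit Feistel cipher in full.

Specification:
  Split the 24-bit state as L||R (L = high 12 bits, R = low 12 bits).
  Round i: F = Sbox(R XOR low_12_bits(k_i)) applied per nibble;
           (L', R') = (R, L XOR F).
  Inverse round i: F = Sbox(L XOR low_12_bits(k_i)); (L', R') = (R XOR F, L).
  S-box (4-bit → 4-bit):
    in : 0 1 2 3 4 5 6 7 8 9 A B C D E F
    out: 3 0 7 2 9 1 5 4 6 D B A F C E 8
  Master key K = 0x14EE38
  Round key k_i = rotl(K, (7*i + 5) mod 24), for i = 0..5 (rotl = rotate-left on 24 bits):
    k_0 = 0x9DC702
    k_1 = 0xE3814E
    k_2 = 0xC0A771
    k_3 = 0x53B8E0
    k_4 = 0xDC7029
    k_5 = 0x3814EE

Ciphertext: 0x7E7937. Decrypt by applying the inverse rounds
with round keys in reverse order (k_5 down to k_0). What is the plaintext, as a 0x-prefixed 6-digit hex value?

0xF459C8

s_0 = ciphertext = 0x7E7937
s_1 = InvRound(s_0, k_5) = 0xB0A7E7
s_2 = InvRound(s_1, k_4) = 0xD95B0A
s_3 = InvRound(s_2, k_3) = 0xA4BD95
s_4 = InvRound(s_3, k_2) = 0x1BEA4B
s_5 = InvRound(s_4, k_1) = 0x9C81BE
s_6 = InvRound(s_5, k_0) = 0xF459C8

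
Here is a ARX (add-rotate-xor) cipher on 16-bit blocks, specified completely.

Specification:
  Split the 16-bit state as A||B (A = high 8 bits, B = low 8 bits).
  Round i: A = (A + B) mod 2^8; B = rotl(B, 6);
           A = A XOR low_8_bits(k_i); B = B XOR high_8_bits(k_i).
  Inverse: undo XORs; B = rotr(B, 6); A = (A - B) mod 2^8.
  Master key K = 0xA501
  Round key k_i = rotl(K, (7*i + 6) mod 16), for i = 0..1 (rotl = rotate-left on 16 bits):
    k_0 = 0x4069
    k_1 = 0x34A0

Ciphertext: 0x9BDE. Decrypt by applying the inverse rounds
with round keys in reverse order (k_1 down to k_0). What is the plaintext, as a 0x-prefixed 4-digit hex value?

s_0 = ciphertext = 0x9BDE
s_1 = InvRound(s_0, k_1) = 0x90AB
s_2 = InvRound(s_1, k_0) = 0x4AAF

0x4AAF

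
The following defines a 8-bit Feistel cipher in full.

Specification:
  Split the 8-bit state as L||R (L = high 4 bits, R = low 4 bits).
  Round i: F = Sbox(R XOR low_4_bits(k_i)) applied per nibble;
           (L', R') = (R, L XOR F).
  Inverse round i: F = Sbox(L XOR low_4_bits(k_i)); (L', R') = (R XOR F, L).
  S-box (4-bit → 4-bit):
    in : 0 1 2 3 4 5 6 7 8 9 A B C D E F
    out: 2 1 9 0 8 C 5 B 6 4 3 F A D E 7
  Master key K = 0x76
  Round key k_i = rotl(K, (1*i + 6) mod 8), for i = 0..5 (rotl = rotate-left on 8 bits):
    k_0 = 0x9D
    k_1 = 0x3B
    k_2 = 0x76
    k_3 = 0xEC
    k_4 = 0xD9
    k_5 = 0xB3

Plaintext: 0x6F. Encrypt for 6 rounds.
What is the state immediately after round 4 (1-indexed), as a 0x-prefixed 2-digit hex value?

s_0 = plaintext = 0x6F
s_1 = Round(s_0, k_0) = 0xFF
s_2 = Round(s_1, k_1) = 0xF7
s_3 = Round(s_2, k_2) = 0x7E
s_4 = Round(s_3, k_3) = 0xEE
s_5 = Round(s_4, k_4) = 0xE5
s_6 = Round(s_5, k_5) = 0x5B

0xEE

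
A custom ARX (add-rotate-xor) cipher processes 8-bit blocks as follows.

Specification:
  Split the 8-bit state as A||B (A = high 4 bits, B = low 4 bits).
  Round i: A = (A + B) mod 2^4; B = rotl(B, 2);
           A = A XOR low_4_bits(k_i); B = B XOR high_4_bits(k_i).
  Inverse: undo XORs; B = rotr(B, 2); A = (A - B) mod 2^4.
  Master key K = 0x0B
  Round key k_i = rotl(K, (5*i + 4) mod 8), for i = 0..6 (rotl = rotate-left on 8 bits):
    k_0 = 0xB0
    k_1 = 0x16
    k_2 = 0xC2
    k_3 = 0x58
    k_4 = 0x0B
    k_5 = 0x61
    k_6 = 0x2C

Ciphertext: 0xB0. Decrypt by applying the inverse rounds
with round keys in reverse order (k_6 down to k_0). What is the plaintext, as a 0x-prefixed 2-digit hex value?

0xB7

s_0 = ciphertext = 0xB0
s_1 = InvRound(s_0, k_6) = 0xF8
s_2 = InvRound(s_1, k_5) = 0x3B
s_3 = InvRound(s_2, k_4) = 0xAE
s_4 = InvRound(s_3, k_3) = 0x4E
s_5 = InvRound(s_4, k_2) = 0xE8
s_6 = InvRound(s_5, k_1) = 0x26
s_7 = InvRound(s_6, k_0) = 0xB7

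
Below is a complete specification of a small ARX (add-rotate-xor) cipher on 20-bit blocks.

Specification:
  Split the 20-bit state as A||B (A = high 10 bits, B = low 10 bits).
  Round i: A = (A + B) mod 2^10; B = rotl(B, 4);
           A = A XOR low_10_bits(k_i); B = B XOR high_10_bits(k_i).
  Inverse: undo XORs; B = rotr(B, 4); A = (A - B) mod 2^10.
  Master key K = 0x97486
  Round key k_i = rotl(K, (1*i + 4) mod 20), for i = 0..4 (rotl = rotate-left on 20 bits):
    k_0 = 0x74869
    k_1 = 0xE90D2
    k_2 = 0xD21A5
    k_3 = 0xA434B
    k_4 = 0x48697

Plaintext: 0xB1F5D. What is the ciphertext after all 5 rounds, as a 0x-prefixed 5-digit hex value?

0x561AA

s_0 = plaintext = 0xB1F5D
s_1 = Round(s_0, k_0) = 0x9340F
s_2 = Round(s_1, k_1) = 0xA3B54
s_3 = Round(s_2, k_2) = 0x11E05
s_4 = Round(s_3, k_3) = 0x41EC8
s_5 = Round(s_4, k_4) = 0x561AA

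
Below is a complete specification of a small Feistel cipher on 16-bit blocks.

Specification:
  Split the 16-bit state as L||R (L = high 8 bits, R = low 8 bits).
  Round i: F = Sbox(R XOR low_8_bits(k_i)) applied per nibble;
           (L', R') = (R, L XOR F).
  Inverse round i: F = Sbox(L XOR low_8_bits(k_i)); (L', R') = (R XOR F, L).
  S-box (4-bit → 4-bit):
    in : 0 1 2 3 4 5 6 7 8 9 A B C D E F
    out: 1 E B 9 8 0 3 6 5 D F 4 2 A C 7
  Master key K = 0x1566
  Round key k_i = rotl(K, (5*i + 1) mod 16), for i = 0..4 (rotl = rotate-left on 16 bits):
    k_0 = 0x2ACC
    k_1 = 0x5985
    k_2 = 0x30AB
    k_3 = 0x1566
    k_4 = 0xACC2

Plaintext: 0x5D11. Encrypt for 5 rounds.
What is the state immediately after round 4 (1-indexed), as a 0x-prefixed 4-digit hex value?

0x59ED

s_0 = plaintext = 0x5D11
s_1 = Round(s_0, k_0) = 0x11F7
s_2 = Round(s_1, k_1) = 0xF77A
s_3 = Round(s_2, k_2) = 0x7A59
s_4 = Round(s_3, k_3) = 0x59ED
s_5 = Round(s_4, k_4) = 0xEDEE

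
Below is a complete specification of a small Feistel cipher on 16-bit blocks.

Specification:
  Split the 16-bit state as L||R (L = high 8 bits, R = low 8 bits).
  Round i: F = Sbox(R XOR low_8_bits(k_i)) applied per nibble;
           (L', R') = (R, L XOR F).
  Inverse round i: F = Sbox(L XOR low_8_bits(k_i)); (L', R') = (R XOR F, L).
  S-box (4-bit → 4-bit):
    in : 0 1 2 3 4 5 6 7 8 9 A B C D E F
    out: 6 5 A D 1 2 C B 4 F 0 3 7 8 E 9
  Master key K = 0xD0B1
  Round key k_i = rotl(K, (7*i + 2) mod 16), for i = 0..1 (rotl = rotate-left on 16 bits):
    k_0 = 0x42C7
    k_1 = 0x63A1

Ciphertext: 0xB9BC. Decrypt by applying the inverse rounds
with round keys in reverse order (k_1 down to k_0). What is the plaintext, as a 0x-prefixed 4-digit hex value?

0x10E8

s_0 = ciphertext = 0xB9BC
s_1 = InvRound(s_0, k_1) = 0xE8B9
s_2 = InvRound(s_1, k_0) = 0x10E8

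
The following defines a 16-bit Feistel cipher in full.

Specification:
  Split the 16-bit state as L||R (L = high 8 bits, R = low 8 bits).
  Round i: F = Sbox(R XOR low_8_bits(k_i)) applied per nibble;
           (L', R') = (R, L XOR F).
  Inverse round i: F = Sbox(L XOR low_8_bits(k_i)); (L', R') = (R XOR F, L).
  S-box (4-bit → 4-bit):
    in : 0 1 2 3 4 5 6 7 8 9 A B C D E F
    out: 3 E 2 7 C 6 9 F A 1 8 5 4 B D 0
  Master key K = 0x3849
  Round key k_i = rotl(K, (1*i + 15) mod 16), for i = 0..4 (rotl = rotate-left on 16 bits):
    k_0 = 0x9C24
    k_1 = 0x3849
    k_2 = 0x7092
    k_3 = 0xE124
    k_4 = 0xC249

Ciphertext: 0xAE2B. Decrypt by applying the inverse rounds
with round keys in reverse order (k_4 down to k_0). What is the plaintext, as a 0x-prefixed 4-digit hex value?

0xE6F6

s_0 = ciphertext = 0xAE2B
s_1 = InvRound(s_0, k_4) = 0xF4AE
s_2 = InvRound(s_1, k_3) = 0x1DF4
s_3 = InvRound(s_2, k_2) = 0x541D
s_4 = InvRound(s_3, k_1) = 0xF654
s_5 = InvRound(s_4, k_0) = 0xE6F6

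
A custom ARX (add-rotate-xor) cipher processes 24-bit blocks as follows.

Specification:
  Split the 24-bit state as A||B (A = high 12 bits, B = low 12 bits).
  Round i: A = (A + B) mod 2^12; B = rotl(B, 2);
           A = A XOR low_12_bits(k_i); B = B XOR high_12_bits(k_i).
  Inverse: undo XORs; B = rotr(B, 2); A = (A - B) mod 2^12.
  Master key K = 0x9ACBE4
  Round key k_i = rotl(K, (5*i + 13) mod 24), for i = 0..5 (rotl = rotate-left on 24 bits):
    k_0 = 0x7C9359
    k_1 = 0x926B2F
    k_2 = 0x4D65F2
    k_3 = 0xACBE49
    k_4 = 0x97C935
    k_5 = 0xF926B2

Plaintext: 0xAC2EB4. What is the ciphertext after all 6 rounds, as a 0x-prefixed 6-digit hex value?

0x660E9D

s_0 = plaintext = 0xAC2EB4
s_1 = Round(s_0, k_0) = 0xA2FD1A
s_2 = Round(s_1, k_1) = 0xC66D4D
s_3 = Round(s_2, k_2) = 0xC411E1
s_4 = Round(s_3, k_3) = 0x06BD4F
s_5 = Round(s_4, k_4) = 0x48FC43
s_6 = Round(s_5, k_5) = 0x660E9D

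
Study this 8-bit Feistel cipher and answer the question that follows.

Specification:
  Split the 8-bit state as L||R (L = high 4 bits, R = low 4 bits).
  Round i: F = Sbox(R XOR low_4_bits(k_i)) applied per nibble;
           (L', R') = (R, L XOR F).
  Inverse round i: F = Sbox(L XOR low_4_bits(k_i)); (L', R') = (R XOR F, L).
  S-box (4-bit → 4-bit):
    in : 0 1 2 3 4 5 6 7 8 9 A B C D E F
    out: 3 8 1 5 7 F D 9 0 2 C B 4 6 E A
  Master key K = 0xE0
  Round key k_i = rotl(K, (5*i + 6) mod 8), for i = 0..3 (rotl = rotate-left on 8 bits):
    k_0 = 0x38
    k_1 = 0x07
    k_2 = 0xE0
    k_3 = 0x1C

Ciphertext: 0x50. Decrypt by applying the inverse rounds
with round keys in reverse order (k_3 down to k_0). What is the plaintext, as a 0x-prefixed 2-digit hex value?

0xE7

s_0 = ciphertext = 0x50
s_1 = InvRound(s_0, k_3) = 0x25
s_2 = InvRound(s_1, k_2) = 0x42
s_3 = InvRound(s_2, k_1) = 0x74
s_4 = InvRound(s_3, k_0) = 0xE7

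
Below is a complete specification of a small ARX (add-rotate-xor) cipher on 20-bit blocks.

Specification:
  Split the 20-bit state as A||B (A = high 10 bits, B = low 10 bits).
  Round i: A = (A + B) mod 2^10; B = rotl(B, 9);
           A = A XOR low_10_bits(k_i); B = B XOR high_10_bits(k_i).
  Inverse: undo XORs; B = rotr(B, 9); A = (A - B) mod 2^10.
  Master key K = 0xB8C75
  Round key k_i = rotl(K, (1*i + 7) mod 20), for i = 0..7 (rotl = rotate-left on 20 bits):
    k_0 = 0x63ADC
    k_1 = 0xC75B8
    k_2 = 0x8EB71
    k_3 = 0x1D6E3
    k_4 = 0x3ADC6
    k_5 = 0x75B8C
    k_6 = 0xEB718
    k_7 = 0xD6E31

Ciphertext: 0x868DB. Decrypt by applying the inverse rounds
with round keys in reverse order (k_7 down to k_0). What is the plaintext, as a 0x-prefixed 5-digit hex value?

s_0 = ciphertext = 0x868DB
s_1 = InvRound(s_0, k_7) = 0x4AB01
s_2 = InvRound(s_1, k_6) = 0x36958
s_3 = InvRound(s_2, k_5) = 0x8E91C
s_4 = InvRound(s_3, k_4) = 0x03BEE
s_5 = InvRound(s_4, k_3) = 0xEDB37
s_6 = InvRound(s_5, k_2) = 0xAB61A
s_7 = InvRound(s_6, k_1) = 0x41E0E
s_8 = InvRound(s_7, k_0) = 0x36B01

0x36B01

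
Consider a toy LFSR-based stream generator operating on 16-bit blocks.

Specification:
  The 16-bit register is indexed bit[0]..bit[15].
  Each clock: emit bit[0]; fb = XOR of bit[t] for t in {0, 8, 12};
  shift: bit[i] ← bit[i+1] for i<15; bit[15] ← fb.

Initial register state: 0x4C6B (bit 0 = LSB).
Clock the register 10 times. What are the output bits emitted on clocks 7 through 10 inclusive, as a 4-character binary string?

1000

reg_0 = 0x4C6B
clock 1: out=1, reg = 0xA635
clock 2: out=1, reg = 0xD31A
clock 3: out=0, reg = 0x698D
clock 4: out=1, reg = 0x34C6
clock 5: out=0, reg = 0x9A63
clock 6: out=1, reg = 0x4D31
clock 7: out=1, reg = 0x2698
clock 8: out=0, reg = 0x134C
clock 9: out=0, reg = 0x09A6
clock 10: out=0, reg = 0x84D3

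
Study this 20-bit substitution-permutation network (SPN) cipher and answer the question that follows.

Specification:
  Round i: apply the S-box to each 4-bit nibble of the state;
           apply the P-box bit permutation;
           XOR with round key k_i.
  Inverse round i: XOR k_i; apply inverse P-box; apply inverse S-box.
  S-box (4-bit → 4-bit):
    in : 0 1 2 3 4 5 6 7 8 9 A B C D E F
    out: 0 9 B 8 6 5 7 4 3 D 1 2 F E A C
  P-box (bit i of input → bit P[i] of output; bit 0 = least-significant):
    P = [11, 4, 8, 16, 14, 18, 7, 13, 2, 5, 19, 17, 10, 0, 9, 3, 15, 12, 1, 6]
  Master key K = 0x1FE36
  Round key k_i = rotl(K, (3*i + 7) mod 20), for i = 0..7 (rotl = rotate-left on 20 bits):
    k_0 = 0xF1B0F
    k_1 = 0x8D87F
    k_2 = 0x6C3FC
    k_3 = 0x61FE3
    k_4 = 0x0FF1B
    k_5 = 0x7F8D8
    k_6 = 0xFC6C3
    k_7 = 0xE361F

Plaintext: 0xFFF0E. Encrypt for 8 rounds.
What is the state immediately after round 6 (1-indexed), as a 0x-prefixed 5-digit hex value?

s_0 = plaintext = 0xFFF0E
s_1 = Round(s_0, k_0) = 0x41955
s_2 = Round(s_1, k_1) = 0x285F1
s_3 = Round(s_2, k_2) = 0xF7F39
s_4 = Round(s_3, k_3) = 0xD34A1
s_5 = Round(s_4, k_4) = 0x9A771
s_6 = Round(s_5, k_5) = 0xE741A
s_7 = Round(s_6, k_6) = 0x7BCA3
s_8 = Round(s_7, k_7) = 0x57638

0xE741A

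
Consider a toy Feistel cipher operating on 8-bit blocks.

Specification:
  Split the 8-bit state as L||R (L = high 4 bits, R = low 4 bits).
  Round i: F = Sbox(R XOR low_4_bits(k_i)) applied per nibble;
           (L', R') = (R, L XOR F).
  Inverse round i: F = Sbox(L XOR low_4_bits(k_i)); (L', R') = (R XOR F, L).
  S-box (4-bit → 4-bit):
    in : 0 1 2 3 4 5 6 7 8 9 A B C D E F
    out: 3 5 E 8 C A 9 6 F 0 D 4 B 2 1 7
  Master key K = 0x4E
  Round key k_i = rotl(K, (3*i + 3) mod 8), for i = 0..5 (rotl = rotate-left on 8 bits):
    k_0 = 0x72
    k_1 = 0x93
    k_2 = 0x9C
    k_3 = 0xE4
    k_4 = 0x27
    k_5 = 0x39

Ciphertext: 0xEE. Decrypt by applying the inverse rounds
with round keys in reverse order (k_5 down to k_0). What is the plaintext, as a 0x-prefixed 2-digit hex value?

0x32

s_0 = ciphertext = 0xEE
s_1 = InvRound(s_0, k_5) = 0x8E
s_2 = InvRound(s_1, k_4) = 0x98
s_3 = InvRound(s_2, k_3) = 0xA9
s_4 = InvRound(s_3, k_2) = 0x0A
s_5 = InvRound(s_4, k_1) = 0x20
s_6 = InvRound(s_5, k_0) = 0x32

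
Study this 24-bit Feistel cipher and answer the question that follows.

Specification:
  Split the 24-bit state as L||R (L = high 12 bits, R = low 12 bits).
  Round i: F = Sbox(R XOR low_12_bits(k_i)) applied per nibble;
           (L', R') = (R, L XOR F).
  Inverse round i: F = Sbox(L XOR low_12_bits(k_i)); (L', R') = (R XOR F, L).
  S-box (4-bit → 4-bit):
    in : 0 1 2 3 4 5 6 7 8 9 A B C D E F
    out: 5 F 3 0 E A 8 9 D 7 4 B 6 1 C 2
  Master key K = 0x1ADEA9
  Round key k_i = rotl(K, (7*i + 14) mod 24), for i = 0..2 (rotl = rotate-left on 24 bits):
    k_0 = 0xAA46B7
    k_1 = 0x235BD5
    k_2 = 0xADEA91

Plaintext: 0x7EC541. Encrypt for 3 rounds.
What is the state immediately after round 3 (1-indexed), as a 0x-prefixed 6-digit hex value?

0x3BE0F6

s_0 = plaintext = 0x7EC541
s_1 = Round(s_0, k_0) = 0x5417C4
s_2 = Round(s_1, k_1) = 0x7C43BE
s_3 = Round(s_2, k_2) = 0x3BE0F6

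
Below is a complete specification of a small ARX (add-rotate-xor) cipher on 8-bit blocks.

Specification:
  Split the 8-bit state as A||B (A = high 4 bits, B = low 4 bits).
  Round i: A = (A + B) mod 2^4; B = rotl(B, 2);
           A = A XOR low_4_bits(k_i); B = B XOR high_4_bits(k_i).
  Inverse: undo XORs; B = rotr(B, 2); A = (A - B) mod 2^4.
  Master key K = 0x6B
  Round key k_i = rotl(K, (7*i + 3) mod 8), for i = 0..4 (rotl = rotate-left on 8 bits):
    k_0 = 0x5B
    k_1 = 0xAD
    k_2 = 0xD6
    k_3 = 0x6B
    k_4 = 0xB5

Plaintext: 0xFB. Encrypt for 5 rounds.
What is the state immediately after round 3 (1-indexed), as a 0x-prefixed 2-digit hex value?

s_0 = plaintext = 0xFB
s_1 = Round(s_0, k_0) = 0x1B
s_2 = Round(s_1, k_1) = 0x14
s_3 = Round(s_2, k_2) = 0x3C
s_4 = Round(s_3, k_3) = 0x45
s_5 = Round(s_4, k_4) = 0xCE

0x3C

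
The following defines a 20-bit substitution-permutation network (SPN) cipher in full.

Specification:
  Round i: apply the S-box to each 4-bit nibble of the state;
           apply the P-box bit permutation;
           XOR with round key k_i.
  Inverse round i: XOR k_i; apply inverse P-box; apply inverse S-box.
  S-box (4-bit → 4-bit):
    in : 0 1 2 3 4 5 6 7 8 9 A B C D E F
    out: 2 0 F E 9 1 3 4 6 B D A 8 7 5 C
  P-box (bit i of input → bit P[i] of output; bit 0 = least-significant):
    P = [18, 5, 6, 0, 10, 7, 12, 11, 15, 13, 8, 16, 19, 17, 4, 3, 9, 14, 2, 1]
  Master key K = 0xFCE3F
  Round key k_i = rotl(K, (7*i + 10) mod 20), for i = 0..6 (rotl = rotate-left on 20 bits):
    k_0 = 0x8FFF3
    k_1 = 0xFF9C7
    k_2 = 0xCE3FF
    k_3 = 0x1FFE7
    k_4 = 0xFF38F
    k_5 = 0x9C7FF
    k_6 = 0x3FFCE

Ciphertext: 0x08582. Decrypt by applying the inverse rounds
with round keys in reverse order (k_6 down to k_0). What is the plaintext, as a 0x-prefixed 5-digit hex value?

0x62BEE

s_0 = ciphertext = 0x08582
s_1 = InvRound(s_0, k_6) = 0xDBBF7
s_2 = InvRound(s_1, k_5) = 0x0C0A5
s_3 = InvRound(s_2, k_4) = 0x49376
s_4 = InvRound(s_3, k_3) = 0x07B94
s_5 = InvRound(s_4, k_2) = 0xC45F2
s_6 = InvRound(s_5, k_1) = 0x789AB
s_7 = InvRound(s_6, k_0) = 0x62BEE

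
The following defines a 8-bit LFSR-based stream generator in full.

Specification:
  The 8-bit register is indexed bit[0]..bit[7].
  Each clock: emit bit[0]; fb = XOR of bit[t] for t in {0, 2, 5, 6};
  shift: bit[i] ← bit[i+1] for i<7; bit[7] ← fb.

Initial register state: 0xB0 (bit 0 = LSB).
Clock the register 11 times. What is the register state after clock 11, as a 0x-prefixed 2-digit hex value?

0x3B

reg_0 = 0xB0
clock 1: out=0, reg = 0xD8
clock 2: out=0, reg = 0xEC
clock 3: out=0, reg = 0xF6
clock 4: out=0, reg = 0xFB
clock 5: out=1, reg = 0xFD
clock 6: out=1, reg = 0x7E
clock 7: out=0, reg = 0xBF
clock 8: out=1, reg = 0xDF
clock 9: out=1, reg = 0xEF
clock 10: out=1, reg = 0x77
clock 11: out=1, reg = 0x3B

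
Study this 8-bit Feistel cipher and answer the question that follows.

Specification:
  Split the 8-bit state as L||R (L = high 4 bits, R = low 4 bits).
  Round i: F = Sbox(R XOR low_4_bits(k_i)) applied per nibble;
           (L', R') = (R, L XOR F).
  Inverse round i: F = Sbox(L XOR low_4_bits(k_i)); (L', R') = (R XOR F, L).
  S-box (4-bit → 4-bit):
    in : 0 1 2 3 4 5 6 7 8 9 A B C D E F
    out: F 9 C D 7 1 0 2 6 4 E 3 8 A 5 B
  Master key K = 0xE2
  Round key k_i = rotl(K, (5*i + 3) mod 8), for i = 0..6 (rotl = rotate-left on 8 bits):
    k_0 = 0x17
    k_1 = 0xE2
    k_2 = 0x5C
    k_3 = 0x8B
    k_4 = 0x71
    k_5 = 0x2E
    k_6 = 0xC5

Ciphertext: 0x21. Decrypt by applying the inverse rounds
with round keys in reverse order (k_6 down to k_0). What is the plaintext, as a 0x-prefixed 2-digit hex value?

s_0 = ciphertext = 0x21
s_1 = InvRound(s_0, k_6) = 0x32
s_2 = InvRound(s_1, k_5) = 0x83
s_3 = InvRound(s_2, k_4) = 0x78
s_4 = InvRound(s_3, k_3) = 0x07
s_5 = InvRound(s_4, k_2) = 0xF0
s_6 = InvRound(s_5, k_1) = 0xAF
s_7 = InvRound(s_6, k_0) = 0x5A

0x5A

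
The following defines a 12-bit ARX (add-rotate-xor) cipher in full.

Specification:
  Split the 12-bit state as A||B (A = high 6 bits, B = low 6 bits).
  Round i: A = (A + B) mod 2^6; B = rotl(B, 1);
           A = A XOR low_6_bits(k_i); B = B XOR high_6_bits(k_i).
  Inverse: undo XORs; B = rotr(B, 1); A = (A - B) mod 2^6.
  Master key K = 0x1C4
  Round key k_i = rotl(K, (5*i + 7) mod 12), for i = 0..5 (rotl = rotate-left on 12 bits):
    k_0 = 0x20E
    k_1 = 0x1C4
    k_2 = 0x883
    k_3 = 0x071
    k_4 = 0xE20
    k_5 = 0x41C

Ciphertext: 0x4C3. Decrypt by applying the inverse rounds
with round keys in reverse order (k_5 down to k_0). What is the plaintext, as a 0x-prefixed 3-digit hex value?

0x987

s_0 = ciphertext = 0x4C3
s_1 = InvRound(s_0, k_5) = 0x9A9
s_2 = InvRound(s_1, k_4) = 0x7A8
s_3 = InvRound(s_2, k_3) = 0xEF4
s_4 = InvRound(s_3, k_2) = 0xB4B
s_5 = InvRound(s_4, k_1) = 0x8C6
s_6 = InvRound(s_5, k_0) = 0x987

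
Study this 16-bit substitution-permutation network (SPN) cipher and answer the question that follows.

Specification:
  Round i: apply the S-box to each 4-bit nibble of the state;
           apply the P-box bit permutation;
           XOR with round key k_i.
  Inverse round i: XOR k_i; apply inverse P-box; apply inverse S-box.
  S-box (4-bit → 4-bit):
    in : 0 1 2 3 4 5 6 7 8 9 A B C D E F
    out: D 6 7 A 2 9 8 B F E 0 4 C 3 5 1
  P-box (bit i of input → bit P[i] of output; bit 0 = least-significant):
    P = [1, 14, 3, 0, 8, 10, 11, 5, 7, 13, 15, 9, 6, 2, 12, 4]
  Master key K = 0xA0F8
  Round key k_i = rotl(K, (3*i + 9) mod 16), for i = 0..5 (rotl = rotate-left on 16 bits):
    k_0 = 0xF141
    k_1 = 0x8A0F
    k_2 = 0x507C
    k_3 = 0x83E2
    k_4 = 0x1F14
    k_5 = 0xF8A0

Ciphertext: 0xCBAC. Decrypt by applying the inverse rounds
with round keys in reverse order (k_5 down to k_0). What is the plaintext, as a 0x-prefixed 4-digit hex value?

s_0 = ciphertext = 0xCBAC
s_1 = InvRound(s_0, k_5) = 0x13FB
s_2 = InvRound(s_1, k_4) = 0xDF90
s_3 = InvRound(s_2, k_3) = 0x0A9D
s_4 = InvRound(s_3, k_2) = 0xE5C3
s_5 = InvRound(s_4, k_1) = 0xD721
s_6 = InvRound(s_5, k_0) = 0xF33A

0xF33A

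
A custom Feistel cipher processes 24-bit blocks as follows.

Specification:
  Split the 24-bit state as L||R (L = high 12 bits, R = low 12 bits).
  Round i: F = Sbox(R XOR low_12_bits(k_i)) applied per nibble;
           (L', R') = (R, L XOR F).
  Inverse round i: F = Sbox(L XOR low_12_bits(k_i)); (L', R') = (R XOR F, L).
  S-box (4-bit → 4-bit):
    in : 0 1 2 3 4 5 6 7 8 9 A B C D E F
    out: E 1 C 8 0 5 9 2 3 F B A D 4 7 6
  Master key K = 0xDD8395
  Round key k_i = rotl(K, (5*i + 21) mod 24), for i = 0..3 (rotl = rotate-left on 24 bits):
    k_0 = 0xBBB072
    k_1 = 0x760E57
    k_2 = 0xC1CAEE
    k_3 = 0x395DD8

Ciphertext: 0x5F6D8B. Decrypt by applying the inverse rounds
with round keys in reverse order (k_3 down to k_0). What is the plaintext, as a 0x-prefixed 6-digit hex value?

s_0 = ciphertext = 0x5F6D8B
s_1 = InvRound(s_0, k_3) = 0xE4C5F6
s_2 = InvRound(s_1, k_2) = 0x54AE4C
s_3 = InvRound(s_2, k_1) = 0x45854A
s_4 = InvRound(s_3, k_0) = 0x581458

0x581458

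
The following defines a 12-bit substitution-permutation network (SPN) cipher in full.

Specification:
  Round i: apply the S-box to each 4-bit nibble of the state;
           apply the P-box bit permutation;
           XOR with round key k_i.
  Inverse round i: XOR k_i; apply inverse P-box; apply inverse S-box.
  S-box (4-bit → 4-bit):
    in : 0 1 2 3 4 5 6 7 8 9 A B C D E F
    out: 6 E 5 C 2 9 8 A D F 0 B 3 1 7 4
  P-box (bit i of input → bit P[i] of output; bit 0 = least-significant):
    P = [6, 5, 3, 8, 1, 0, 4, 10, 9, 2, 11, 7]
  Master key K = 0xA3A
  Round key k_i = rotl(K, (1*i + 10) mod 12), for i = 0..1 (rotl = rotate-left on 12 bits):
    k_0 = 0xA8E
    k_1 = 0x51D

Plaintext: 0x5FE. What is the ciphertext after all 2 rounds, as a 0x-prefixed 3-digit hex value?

s_0 = plaintext = 0x5FE
s_1 = Round(s_0, k_0) = 0x876
s_2 = Round(s_1, k_1) = 0xA9C

0xA9C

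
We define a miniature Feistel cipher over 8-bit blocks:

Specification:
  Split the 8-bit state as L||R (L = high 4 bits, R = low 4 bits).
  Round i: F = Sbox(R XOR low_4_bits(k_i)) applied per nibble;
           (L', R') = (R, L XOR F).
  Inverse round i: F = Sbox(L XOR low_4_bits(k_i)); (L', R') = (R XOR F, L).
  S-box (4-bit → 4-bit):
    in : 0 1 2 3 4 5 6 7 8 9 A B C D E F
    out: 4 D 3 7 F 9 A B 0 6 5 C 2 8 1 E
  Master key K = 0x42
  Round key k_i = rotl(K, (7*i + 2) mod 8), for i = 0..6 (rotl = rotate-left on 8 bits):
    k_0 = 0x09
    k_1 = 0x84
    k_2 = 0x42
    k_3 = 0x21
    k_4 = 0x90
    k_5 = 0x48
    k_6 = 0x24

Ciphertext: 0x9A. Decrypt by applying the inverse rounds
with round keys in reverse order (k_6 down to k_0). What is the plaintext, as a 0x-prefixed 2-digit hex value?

0x96

s_0 = ciphertext = 0x9A
s_1 = InvRound(s_0, k_6) = 0x29
s_2 = InvRound(s_1, k_5) = 0xC2
s_3 = InvRound(s_2, k_4) = 0x0C
s_4 = InvRound(s_3, k_3) = 0x10
s_5 = InvRound(s_4, k_2) = 0x71
s_6 = InvRound(s_5, k_1) = 0x67
s_7 = InvRound(s_6, k_0) = 0x96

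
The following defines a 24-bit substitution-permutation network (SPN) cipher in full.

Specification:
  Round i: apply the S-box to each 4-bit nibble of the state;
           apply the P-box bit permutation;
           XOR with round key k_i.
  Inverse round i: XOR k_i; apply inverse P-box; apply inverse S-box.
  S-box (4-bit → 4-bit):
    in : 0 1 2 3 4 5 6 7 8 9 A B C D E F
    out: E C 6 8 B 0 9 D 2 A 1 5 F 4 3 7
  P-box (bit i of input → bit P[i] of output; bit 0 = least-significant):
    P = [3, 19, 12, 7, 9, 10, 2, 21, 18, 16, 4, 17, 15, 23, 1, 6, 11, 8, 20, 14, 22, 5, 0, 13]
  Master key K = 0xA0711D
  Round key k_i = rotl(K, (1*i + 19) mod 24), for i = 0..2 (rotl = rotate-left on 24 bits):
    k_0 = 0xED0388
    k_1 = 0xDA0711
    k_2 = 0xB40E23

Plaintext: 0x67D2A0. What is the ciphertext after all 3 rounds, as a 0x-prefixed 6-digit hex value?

0x79CF68

s_0 = plaintext = 0x67D2A0
s_1 = Round(s_0, k_0) = 0xB4791A
s_2 = Round(s_1, k_1) = 0xB9CE5E
s_3 = Round(s_2, k_2) = 0x79CF68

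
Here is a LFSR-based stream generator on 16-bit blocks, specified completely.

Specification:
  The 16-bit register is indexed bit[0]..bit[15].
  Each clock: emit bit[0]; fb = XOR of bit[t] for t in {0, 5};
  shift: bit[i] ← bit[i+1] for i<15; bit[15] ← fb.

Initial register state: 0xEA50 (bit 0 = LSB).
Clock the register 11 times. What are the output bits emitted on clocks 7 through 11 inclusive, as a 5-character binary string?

reg_0 = 0xEA50
clock 1: out=0, reg = 0x7528
clock 2: out=0, reg = 0xBA94
clock 3: out=0, reg = 0x5D4A
clock 4: out=0, reg = 0x2EA5
clock 5: out=1, reg = 0x1752
clock 6: out=0, reg = 0x0BA9
clock 7: out=1, reg = 0x05D4
clock 8: out=0, reg = 0x02EA
clock 9: out=0, reg = 0x8175
clock 10: out=1, reg = 0x40BA
clock 11: out=0, reg = 0xA05D

10010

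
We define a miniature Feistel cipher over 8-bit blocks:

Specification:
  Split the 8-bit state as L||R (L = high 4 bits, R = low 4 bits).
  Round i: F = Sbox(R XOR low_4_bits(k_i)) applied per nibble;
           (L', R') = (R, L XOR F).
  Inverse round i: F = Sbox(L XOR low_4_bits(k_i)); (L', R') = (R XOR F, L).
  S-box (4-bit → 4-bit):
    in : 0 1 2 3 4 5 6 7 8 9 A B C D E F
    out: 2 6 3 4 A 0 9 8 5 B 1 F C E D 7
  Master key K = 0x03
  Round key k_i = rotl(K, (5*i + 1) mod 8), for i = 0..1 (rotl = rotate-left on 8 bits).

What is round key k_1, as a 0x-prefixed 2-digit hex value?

K = 0x03
k_0 = rotl(K, (5*0+1) mod 8) = rotl(K, 1) = 0x06
k_1 = rotl(K, (5*1+1) mod 8) = rotl(K, 6) = 0xC0

0xC0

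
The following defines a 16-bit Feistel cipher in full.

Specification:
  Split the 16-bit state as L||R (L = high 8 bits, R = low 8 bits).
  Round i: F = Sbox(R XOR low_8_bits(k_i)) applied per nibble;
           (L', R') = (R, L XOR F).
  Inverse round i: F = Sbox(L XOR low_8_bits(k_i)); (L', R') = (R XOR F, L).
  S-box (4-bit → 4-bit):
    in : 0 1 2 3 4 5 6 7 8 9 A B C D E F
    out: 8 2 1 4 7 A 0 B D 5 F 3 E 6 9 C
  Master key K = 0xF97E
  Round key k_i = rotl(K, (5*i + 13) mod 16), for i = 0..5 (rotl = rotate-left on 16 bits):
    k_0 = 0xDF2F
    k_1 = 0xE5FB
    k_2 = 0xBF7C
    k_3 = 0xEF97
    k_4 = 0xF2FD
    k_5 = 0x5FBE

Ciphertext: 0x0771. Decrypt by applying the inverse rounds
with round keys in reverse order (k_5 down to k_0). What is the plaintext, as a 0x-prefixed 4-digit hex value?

0x0DA3

s_0 = ciphertext = 0x0771
s_1 = InvRound(s_0, k_5) = 0x4407
s_2 = InvRound(s_1, k_4) = 0x3244
s_3 = InvRound(s_2, k_3) = 0xBE32
s_4 = InvRound(s_3, k_2) = 0xD3BE
s_5 = InvRound(s_4, k_1) = 0xA3D3
s_6 = InvRound(s_5, k_0) = 0x0DA3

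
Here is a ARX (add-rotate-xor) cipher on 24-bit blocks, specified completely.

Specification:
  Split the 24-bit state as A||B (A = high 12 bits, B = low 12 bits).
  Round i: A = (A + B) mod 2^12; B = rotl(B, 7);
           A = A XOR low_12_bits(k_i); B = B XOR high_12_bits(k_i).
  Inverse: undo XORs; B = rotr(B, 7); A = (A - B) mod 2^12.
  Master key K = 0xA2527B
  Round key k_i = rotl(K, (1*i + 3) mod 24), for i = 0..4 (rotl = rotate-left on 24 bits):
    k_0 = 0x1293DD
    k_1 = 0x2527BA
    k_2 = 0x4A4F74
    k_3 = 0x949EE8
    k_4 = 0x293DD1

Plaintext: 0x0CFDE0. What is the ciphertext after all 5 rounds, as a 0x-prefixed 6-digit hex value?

s_0 = plaintext = 0x0CFDE0
s_1 = Round(s_0, k_0) = 0xD72146
s_2 = Round(s_1, k_1) = 0x902158
s_3 = Round(s_2, k_2) = 0x52E8AE
s_4 = Round(s_3, k_3) = 0x334E0C
s_5 = Round(s_4, k_4) = 0xC914E3

0xC914E3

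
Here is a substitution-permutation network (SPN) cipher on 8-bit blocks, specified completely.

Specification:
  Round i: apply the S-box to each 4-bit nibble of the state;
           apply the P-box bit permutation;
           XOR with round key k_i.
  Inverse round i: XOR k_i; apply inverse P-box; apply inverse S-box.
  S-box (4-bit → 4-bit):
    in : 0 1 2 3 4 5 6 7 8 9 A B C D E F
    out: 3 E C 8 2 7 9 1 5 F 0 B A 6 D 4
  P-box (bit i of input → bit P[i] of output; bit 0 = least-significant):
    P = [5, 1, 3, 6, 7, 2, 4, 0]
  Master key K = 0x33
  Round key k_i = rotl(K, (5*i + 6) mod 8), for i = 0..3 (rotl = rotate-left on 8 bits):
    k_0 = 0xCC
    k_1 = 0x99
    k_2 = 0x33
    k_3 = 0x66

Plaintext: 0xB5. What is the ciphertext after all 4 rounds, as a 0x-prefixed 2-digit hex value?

0xFE

s_0 = plaintext = 0xB5
s_1 = Round(s_0, k_0) = 0x63
s_2 = Round(s_1, k_1) = 0x58
s_3 = Round(s_2, k_2) = 0x8F
s_4 = Round(s_3, k_3) = 0xFE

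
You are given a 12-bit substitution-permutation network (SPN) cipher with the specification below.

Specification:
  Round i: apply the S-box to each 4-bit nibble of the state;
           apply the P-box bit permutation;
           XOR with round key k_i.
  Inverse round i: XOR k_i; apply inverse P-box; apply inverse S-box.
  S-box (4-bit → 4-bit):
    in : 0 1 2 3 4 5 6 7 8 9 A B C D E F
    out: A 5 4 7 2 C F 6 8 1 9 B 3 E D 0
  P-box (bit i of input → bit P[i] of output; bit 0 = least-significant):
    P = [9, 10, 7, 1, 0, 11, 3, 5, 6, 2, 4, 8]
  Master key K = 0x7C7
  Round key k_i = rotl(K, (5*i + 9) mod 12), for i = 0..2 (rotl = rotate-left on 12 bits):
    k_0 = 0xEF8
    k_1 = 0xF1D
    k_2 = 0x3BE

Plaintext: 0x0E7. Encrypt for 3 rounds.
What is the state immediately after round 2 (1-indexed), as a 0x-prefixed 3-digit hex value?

0xEF3

s_0 = plaintext = 0x0E7
s_1 = Round(s_0, k_0) = 0xB55
s_2 = Round(s_1, k_1) = 0xEF3
s_3 = Round(s_2, k_2) = 0x46E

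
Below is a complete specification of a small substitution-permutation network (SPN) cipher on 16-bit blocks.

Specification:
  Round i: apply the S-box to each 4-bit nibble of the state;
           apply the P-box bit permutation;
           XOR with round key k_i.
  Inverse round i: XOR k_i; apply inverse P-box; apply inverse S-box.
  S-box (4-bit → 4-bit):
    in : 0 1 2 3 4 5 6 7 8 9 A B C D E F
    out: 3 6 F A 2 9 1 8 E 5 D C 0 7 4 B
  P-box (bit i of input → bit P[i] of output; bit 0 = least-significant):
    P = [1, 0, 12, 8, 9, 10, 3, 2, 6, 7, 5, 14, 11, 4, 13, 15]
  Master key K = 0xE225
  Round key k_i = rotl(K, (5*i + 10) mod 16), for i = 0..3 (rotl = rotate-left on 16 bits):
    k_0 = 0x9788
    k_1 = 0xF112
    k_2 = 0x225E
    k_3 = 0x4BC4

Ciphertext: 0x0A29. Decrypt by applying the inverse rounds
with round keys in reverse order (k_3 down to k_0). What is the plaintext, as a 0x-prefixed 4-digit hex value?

s_0 = ciphertext = 0x0A29
s_1 = InvRound(s_0, k_3) = 0xC2B3
s_2 = InvRound(s_1, k_2) = 0xB2B4
s_3 = InvRound(s_2, k_1) = 0xC855
s_4 = InvRound(s_3, k_0) = 0x0F28

0x0F28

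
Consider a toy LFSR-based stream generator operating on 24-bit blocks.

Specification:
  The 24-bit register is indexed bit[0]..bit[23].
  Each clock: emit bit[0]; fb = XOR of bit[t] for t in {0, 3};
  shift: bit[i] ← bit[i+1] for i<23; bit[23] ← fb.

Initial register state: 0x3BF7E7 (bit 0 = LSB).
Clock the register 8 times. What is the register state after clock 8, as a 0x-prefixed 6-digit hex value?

0x1B3BF7

reg_0 = 0x3BF7E7
clock 1: out=1, reg = 0x9DFBF3
clock 2: out=1, reg = 0xCEFDF9
clock 3: out=1, reg = 0x677EFC
clock 4: out=0, reg = 0xB3BF7E
clock 5: out=0, reg = 0xD9DFBF
clock 6: out=1, reg = 0x6CEFDF
clock 7: out=1, reg = 0x3677EF
clock 8: out=1, reg = 0x1B3BF7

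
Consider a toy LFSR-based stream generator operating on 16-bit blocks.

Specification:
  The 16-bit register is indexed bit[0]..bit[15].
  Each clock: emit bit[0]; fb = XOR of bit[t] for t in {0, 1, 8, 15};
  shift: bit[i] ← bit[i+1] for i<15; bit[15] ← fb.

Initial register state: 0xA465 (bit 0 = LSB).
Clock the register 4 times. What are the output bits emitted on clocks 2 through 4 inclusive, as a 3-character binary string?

reg_0 = 0xA465
clock 1: out=1, reg = 0x5232
clock 2: out=0, reg = 0xA919
clock 3: out=1, reg = 0xD48C
clock 4: out=0, reg = 0xEA46

010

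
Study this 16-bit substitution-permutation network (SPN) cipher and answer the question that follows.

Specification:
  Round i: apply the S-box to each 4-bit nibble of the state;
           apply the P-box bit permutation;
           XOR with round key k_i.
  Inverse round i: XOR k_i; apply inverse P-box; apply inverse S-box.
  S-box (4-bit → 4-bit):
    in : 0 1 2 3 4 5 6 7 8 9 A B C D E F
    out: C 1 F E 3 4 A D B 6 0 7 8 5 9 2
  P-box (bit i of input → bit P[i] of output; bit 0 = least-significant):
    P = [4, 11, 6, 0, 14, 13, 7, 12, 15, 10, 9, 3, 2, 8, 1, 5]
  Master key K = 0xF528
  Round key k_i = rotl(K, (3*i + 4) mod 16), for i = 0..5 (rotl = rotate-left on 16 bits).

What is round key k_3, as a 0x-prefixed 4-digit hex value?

K = 0xF528
k_0 = rotl(K, (3*0+4) mod 16) = rotl(K, 4) = 0x528F
k_1 = rotl(K, (3*1+4) mod 16) = rotl(K, 7) = 0x947A
k_2 = rotl(K, (3*2+4) mod 16) = rotl(K, 10) = 0xA3D4
k_3 = rotl(K, (3*3+4) mod 16) = rotl(K, 13) = 0x1EA5

0x1EA5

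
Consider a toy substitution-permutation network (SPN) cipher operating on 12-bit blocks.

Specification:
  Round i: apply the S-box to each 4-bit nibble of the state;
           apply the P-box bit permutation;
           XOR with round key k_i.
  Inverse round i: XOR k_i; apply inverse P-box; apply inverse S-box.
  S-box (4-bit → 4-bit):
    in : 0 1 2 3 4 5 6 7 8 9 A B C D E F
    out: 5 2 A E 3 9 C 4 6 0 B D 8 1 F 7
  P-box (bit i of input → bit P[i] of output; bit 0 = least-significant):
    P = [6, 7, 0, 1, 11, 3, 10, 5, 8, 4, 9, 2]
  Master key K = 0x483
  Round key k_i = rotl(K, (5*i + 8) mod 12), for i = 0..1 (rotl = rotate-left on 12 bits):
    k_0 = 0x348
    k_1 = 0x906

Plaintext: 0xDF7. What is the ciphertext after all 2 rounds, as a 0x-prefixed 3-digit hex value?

0x29A

s_0 = plaintext = 0xDF7
s_1 = Round(s_0, k_0) = 0xE41
s_2 = Round(s_1, k_1) = 0x29A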